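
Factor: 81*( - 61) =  - 3^4*61^1= - 4941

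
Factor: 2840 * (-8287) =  - 23535080= -2^3*5^1 * 71^1*8287^1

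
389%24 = 5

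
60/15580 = 3/779 = 0.00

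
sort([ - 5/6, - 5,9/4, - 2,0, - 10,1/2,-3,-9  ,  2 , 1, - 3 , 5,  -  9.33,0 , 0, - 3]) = [ - 10, - 9.33, - 9, - 5,  -  3, - 3, - 3, - 2, - 5/6,0 , 0,0, 1/2,1,  2,9/4, 5]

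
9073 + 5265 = 14338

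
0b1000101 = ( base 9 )76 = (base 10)69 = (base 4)1011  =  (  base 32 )25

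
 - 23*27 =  - 621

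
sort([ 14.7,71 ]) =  [14.7, 71 ] 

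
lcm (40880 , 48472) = 3393040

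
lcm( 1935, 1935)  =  1935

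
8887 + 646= 9533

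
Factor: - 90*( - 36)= 2^3*3^4*5^1=3240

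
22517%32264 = 22517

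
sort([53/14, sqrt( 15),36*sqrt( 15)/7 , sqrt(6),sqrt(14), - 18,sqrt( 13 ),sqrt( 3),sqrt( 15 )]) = [ - 18,  sqrt( 3),sqrt(6 ), sqrt ( 13 ), sqrt( 14 ),53/14 , sqrt( 15),sqrt( 15 ) , 36*sqrt(15)/7]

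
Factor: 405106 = 2^1*13^1 * 15581^1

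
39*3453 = 134667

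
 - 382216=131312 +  - 513528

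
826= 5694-4868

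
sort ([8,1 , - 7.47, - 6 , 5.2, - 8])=[ - 8,  -  7.47 ,-6,  1, 5.2, 8]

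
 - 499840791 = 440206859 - 940047650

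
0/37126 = 0 =0.00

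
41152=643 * 64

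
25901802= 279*92838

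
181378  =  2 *90689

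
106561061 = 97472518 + 9088543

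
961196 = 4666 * 206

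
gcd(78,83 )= 1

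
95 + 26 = 121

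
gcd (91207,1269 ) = 1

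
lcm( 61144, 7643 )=61144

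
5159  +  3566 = 8725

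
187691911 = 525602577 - 337910666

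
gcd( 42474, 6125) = 1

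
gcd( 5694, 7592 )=1898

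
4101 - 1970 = 2131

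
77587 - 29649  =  47938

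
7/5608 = 7/5608 = 0.00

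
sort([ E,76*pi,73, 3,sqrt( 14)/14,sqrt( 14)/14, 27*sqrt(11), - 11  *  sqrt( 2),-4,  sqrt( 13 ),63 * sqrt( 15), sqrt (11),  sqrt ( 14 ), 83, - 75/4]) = [ - 75/4, - 11*sqrt (2 ), - 4,sqrt ( 14)/14, sqrt(14)/14, E,3,sqrt(11), sqrt(13),sqrt( 14), 73,83,27*sqrt( 11),76*pi,63 * sqrt( 15)]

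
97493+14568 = 112061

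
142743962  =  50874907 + 91869055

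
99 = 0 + 99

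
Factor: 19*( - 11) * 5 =  -  1045 = -5^1*11^1 * 19^1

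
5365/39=137+22/39 = 137.56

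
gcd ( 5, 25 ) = 5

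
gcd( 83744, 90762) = 2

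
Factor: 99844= 2^2 * 109^1*229^1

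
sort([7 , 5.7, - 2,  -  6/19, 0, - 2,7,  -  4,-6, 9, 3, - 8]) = [ - 8,-6,- 4, - 2 , - 2, - 6/19, 0,3,5.7,7, 7,9]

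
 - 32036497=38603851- 70640348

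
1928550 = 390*4945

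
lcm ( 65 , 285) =3705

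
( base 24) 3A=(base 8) 122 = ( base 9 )101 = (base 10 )82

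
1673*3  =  5019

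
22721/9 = 2524 + 5/9= 2524.56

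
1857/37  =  1857/37 = 50.19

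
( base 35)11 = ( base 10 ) 36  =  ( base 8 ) 44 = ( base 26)1A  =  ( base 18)20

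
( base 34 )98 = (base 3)102122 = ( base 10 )314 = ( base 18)H8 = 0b100111010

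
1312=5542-4230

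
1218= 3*406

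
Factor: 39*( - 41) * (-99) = 3^3*11^1*13^1 *41^1   =  158301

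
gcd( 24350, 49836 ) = 2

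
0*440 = 0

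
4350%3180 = 1170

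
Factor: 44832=2^5 * 3^1*467^1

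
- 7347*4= -29388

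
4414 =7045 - 2631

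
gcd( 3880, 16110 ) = 10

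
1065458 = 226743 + 838715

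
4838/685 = 4838/685 = 7.06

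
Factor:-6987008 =-2^8*7^2*557^1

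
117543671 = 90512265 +27031406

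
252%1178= 252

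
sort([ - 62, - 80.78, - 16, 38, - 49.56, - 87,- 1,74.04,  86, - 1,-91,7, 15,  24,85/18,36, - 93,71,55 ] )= [ - 93, - 91,-87, - 80.78, - 62, - 49.56, - 16, - 1, - 1, 85/18, 7, 15,24,  36,  38,55,71,74.04,86]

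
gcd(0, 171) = 171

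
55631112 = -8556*(-6502)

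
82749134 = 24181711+58567423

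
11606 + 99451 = 111057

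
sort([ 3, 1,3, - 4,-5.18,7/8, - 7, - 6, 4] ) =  [ - 7, - 6, - 5.18, - 4, 7/8, 1,3, 3, 4]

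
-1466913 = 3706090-5173003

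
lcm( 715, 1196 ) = 65780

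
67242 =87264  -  20022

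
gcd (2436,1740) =348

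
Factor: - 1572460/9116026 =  - 2^1*5^1*47^ ( - 1 ) *78623^1*96979^(  -  1 )= - 786230/4558013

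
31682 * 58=1837556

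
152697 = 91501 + 61196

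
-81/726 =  -27/242= - 0.11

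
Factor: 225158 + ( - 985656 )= -2^1*37^1* 43^1*239^1 = - 760498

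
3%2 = 1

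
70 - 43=27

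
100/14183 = 100/14183  =  0.01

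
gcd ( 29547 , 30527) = 49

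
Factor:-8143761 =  - 3^1*19^1*142873^1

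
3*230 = 690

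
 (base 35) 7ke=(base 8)22111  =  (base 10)9289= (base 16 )2449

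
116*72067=8359772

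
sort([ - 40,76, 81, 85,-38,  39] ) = [ - 40, - 38,39, 76,  81 , 85]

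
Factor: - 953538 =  - 2^1*3^1*158923^1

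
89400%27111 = 8067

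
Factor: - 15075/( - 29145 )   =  3^1*5^1*29^( - 1) = 15/29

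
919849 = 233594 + 686255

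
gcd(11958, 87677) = 1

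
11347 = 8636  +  2711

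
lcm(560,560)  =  560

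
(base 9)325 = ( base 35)7l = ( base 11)222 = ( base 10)266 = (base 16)10a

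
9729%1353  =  258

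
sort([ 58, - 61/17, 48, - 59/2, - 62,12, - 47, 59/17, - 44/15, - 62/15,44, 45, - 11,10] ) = [-62, - 47, - 59/2,-11, - 62/15, - 61/17, - 44/15,  59/17, 10, 12,44,45,  48,58]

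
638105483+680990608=1319096091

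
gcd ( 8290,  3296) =2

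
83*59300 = 4921900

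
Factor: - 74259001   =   - 2243^1*33107^1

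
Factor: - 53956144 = - 2^4*11^1*113^1*2713^1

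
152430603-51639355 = 100791248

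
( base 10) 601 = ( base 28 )ld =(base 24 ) 111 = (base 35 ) H6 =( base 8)1131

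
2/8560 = 1/4280=0.00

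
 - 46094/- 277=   166 + 112/277 = 166.40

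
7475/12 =622+11/12 = 622.92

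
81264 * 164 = 13327296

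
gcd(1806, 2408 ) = 602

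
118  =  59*2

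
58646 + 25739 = 84385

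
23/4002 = 1/174 = 0.01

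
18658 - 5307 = 13351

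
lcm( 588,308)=6468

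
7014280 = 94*74620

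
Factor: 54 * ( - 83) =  - 4482 = -2^1 * 3^3*83^1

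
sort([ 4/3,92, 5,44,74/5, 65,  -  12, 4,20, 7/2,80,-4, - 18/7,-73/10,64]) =[ - 12,  -  73/10,  -  4, - 18/7,4/3, 7/2 , 4, 5,74/5 , 20, 44,64, 65 , 80,92]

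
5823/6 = 1941/2 =970.50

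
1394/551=1394/551 = 2.53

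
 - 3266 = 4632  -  7898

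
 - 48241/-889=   54 + 235/889= 54.26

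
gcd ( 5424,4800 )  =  48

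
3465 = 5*693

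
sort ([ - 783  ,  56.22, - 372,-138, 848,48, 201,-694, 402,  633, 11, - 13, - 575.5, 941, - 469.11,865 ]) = [ - 783,- 694, - 575.5, - 469.11, - 372,-138, - 13,11, 48, 56.22, 201, 402, 633, 848,865, 941] 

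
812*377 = 306124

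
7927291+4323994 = 12251285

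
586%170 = 76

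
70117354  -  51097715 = 19019639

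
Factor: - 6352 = - 2^4*397^1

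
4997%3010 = 1987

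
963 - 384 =579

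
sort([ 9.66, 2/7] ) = [2/7, 9.66] 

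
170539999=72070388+98469611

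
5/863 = 5/863=0.01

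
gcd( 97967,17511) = 1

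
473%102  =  65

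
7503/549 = 41/3 = 13.67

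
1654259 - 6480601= - 4826342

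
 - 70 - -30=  - 40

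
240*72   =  17280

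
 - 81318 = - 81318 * 1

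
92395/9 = 92395/9= 10266.11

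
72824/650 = 36412/325=112.04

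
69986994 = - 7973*( - 8778)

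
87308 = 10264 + 77044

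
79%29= 21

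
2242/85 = 2242/85 = 26.38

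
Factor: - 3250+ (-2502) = -5752 = -2^3 * 719^1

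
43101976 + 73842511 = 116944487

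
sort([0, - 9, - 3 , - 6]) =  [ - 9,  -  6, - 3, 0 ]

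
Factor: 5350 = 2^1*5^2*107^1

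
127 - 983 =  - 856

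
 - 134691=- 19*7089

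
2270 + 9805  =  12075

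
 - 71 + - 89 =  - 160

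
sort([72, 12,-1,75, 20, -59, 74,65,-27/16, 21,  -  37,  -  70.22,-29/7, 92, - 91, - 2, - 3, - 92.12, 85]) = [-92.12, - 91,-70.22,-59,-37,- 29/7, - 3, - 2, - 27/16 ,-1, 12, 20,21,65, 72, 74, 75, 85,92 ]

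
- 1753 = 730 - 2483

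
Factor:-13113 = -3^2*31^1*47^1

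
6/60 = 1/10 = 0.10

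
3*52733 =158199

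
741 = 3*247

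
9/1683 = 1/187 =0.01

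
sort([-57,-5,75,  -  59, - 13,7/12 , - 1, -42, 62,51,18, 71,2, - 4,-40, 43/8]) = [ - 59,-57, - 42, - 40,-13,-5, - 4,-1 , 7/12,2,  43/8, 18,  51 , 62 , 71,75] 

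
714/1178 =357/589 = 0.61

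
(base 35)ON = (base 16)35f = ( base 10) 863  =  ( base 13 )515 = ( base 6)3555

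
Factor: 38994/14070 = 97/35 = 5^( - 1)*7^( - 1 )*97^1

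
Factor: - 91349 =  -167^1*547^1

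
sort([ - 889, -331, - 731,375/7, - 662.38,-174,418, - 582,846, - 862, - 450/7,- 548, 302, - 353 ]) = [-889, - 862, - 731, - 662.38 , - 582, - 548, - 353, - 331, - 174, - 450/7,375/7,302, 418 , 846 ]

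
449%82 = 39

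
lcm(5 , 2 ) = 10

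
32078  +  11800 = 43878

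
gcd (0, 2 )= 2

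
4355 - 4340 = 15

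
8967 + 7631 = 16598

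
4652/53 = 4652/53 = 87.77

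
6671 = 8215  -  1544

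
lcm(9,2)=18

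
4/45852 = 1/11463  =  0.00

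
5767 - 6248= - 481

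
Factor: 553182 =2^1 * 3^1 *7^1*13171^1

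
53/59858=53/59858 = 0.00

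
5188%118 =114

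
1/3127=1/3127 = 0.00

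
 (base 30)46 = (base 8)176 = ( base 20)66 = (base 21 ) 60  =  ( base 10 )126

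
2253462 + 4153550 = 6407012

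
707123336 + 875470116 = 1582593452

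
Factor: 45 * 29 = 1305 = 3^2*5^1 * 29^1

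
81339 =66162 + 15177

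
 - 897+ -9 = -906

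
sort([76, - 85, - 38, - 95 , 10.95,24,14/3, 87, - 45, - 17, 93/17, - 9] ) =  [ - 95, - 85, - 45, - 38, - 17, - 9,14/3, 93/17, 10.95,24,76,87]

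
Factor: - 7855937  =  -71^1*110647^1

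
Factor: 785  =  5^1 *157^1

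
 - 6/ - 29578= 3/14789 = 0.00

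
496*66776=33120896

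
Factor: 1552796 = 2^2*7^1 * 55457^1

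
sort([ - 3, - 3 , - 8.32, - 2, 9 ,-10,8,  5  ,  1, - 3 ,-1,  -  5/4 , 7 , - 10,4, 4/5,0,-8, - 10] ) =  [ - 10, - 10,-10, - 8.32,  -  8, - 3, - 3, - 3 ,  -  2, - 5/4,-1,0, 4/5,1,  4,5, 7 , 8,9 ]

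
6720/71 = 6720/71 = 94.65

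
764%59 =56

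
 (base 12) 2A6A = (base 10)4978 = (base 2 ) 1001101110010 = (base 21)b61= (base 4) 1031302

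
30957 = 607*51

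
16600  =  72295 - 55695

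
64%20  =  4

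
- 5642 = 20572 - 26214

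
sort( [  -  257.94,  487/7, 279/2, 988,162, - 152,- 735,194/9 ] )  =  [- 735, - 257.94,- 152, 194/9, 487/7, 279/2, 162,988]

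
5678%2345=988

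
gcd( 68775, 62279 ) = 7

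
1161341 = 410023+751318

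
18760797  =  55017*341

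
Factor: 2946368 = 2^6*19^1  *2423^1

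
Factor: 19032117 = 3^1  *  13^1*488003^1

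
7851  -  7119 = 732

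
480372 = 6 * 80062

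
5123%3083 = 2040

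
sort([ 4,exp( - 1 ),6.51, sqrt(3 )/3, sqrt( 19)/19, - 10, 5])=[ - 10,sqrt( 19)/19,exp( - 1 ),sqrt(3 ) /3, 4, 5, 6.51]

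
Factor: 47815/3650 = 131/10 = 2^( - 1)*5^( - 1)*131^1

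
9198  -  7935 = 1263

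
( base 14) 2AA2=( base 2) 1110110100110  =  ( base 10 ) 7590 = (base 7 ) 31062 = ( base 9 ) 11363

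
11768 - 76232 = -64464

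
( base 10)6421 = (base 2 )1100100010101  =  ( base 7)24502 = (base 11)4908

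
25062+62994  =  88056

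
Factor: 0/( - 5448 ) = 0 = 0^1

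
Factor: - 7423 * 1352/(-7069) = 2^3* 13^3 * 571^1 * 7069^( - 1) = 10035896/7069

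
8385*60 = 503100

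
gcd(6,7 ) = 1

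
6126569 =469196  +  5657373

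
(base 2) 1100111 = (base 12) 87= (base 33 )34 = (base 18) 5d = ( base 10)103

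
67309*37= 2490433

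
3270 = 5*654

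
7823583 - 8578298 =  - 754715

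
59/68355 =59/68355 = 0.00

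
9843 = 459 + 9384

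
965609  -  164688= 800921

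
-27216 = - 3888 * 7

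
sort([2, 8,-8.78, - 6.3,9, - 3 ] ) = [  -  8.78, - 6.3, -3, 2, 8,  9] 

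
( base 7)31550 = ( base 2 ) 1111010010010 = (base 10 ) 7826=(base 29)98P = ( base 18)162e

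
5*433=2165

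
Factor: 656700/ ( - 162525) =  - 2^2*197^( - 1 )*199^1 =- 796/197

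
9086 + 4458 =13544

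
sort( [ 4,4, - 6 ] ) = [-6, 4,4] 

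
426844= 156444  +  270400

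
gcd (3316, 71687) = 1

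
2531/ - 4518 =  - 1+1987/4518 = - 0.56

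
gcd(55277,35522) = 1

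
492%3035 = 492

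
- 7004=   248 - 7252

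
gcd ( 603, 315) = 9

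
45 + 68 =113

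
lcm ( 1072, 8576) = 8576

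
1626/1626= 1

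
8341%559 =515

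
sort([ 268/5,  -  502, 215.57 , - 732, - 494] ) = [ - 732,-502, - 494,268/5, 215.57 ] 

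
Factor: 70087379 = 17^1*241^1*17107^1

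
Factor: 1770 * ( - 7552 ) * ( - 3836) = 51275965440= 2^10*3^1*5^1*7^1*59^2*137^1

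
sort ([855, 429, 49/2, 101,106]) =[ 49/2, 101, 106, 429,855] 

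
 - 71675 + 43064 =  - 28611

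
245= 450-205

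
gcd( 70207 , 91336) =1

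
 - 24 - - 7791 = 7767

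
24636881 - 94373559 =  -69736678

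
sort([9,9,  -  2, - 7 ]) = [ - 7, - 2, 9, 9] 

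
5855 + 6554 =12409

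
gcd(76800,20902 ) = 2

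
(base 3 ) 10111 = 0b1011110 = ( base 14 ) 6a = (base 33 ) 2s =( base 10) 94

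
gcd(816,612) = 204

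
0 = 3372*0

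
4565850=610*7485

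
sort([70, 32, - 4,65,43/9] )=[  -  4, 43/9, 32, 65,70]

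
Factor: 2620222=2^1  *11^1*119101^1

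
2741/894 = 2741/894 = 3.07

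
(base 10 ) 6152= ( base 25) 9l2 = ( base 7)23636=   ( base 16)1808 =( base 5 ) 144102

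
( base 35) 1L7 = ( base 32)1tf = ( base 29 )29O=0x7AF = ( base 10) 1967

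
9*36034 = 324306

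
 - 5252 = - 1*5252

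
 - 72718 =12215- 84933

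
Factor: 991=991^1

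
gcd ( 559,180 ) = 1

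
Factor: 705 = 3^1*5^1*47^1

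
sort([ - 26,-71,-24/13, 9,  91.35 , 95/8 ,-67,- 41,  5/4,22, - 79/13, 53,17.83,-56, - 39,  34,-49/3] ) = [  -  71, - 67, - 56, - 41, - 39, -26, - 49/3,- 79/13 , - 24/13,  5/4,9, 95/8, 17.83, 22,  34,53,91.35 ] 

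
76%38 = 0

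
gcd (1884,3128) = 4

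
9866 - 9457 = 409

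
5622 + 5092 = 10714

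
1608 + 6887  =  8495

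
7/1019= 7/1019 = 0.01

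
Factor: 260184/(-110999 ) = - 2^3*3^1*7^ ( -1)*37^1*101^( - 1 )* 157^(-1)*293^1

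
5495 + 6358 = 11853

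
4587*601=2756787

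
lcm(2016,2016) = 2016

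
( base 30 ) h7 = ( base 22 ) 11b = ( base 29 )ho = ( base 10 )517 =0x205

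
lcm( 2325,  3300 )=102300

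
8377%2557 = 706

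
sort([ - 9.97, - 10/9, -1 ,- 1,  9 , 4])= [ - 9.97, - 10/9,-1, - 1,4,9]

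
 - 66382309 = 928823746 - 995206055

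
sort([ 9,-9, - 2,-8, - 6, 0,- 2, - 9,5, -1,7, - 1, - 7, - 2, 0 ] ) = [-9 ,- 9, - 8 , - 7, - 6, - 2,- 2, - 2, - 1,-1,0,0,5, 7  ,  9] 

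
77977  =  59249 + 18728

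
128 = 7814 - 7686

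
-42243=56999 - 99242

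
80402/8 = 40201/4  =  10050.25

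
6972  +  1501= 8473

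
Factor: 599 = 599^1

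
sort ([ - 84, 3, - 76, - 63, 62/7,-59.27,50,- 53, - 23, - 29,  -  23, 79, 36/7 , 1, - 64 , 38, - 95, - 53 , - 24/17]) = [  -  95, - 84, - 76, - 64 , - 63, - 59.27, - 53 , - 53 ,- 29 , - 23,-23, - 24/17,  1,3, 36/7,  62/7,38,50,79 ] 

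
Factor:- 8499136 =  - 2^6 * 41^2*79^1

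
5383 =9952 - 4569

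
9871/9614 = 1 + 257/9614  =  1.03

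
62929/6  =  62929/6 = 10488.17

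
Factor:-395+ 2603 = 2208=2^5*3^1*23^1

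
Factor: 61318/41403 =2^1*3^( -1)*23^1*31^1 * 37^( - 1)*43^1 *373^(-1) 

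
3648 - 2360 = 1288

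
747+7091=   7838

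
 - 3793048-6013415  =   - 9806463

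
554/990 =277/495 = 0.56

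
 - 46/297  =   -1 + 251/297 =- 0.15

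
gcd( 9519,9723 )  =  3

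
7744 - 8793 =  -  1049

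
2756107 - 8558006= - 5801899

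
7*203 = 1421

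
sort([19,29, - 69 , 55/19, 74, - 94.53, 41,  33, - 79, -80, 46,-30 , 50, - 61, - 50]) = [ - 94.53, - 80 , - 79, - 69, - 61  , -50, - 30,55/19, 19,29, 33 , 41, 46 , 50,74] 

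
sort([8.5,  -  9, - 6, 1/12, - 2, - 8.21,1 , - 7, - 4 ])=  [ - 9,- 8.21  , - 7,-6, - 4,-2,1/12,1 , 8.5 ] 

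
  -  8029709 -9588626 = -17618335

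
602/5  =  602/5 = 120.40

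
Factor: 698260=2^2*5^1*34913^1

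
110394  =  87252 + 23142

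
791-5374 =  - 4583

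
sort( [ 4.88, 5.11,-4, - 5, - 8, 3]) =[ - 8, - 5, - 4,  3, 4.88,5.11 ]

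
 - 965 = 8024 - 8989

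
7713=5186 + 2527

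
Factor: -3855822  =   - 2^1*3^1*19^1*149^1*227^1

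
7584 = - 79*( - 96)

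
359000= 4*89750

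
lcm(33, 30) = 330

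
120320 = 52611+67709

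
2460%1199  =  62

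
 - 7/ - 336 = 1/48 = 0.02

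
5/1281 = 5/1281 = 0.00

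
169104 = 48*3523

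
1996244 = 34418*58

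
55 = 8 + 47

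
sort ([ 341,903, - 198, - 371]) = [ - 371 ,  -  198, 341,903]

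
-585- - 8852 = 8267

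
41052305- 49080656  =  -8028351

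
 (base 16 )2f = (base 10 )47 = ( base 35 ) 1C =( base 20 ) 27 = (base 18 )2b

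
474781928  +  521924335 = 996706263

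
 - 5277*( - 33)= 174141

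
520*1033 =537160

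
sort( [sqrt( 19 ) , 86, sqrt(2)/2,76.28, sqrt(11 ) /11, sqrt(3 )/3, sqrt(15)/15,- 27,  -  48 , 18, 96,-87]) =[ - 87,-48, - 27,sqrt( 15) /15,  sqrt(11 ) /11, sqrt( 3)/3, sqrt(2) /2, sqrt( 19), 18, 76.28, 86, 96] 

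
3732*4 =14928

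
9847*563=5543861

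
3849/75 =51  +  8/25 = 51.32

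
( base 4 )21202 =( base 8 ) 1142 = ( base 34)hw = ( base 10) 610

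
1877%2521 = 1877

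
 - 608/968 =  - 76/121 = - 0.63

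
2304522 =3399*678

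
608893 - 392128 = 216765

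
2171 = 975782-973611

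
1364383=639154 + 725229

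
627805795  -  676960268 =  - 49154473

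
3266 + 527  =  3793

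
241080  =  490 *492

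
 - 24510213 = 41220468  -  65730681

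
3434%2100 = 1334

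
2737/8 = 2737/8 = 342.12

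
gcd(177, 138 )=3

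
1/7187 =1/7187 =0.00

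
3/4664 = 3/4664  =  0.00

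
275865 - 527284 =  - 251419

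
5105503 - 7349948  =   - 2244445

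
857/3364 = 857/3364= 0.25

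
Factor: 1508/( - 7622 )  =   - 754/3811 = -2^1*13^1*29^1*37^(-1 )*103^( - 1) 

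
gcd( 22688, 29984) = 32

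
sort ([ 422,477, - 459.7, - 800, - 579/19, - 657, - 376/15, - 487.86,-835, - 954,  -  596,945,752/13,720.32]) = [ - 954,-835, - 800, - 657,-596, - 487.86, - 459.7,-579/19 , - 376/15,752/13, 422,477, 720.32,945]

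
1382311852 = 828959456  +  553352396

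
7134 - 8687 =  -  1553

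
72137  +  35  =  72172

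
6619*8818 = 58366342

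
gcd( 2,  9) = 1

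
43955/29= 1515 + 20/29 = 1515.69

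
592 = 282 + 310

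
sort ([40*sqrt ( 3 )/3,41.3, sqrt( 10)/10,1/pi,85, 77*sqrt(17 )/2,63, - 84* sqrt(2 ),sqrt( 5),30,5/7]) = [ -84*sqrt(2 ),sqrt ( 10) /10,1/pi,5/7, sqrt( 5),40*sqrt (3 ) /3, 30,41.3,63, 85,77*sqrt (17 )/2]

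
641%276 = 89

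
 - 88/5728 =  - 11/716 = - 0.02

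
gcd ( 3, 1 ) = 1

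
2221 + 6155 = 8376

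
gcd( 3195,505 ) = 5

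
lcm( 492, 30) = 2460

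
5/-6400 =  - 1/1280 = - 0.00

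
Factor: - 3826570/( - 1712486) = 1913285/856243 = 5^1*11^1*43^1 * 449^ ( - 1 )*809^1*1907^ ( - 1 )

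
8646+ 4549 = 13195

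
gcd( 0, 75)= 75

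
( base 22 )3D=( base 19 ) 43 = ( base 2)1001111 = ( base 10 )79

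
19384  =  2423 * 8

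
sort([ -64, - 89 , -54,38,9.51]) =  [ - 89 , - 64, - 54,9.51, 38]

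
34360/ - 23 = -1494  +  2/23 = - 1493.91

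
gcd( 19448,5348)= 4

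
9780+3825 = 13605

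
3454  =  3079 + 375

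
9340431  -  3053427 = 6287004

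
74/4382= 37/2191 = 0.02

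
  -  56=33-89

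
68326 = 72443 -4117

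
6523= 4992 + 1531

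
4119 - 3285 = 834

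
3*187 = 561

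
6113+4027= 10140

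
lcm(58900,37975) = 2886100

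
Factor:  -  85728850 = -2^1*5^2  *1714577^1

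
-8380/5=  - 1676  =  - 1676.00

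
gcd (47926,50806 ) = 2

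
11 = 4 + 7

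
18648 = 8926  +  9722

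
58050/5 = 11610 = 11610.00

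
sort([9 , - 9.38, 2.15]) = [ - 9.38,2.15 , 9 ]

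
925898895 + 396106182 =1322005077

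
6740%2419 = 1902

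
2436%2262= 174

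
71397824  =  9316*7664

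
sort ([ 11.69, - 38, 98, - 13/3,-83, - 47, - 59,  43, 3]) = [ - 83, - 59,-47,-38, - 13/3,3,  11.69, 43,  98 ]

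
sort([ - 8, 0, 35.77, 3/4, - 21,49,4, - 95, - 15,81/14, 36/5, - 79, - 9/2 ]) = [ - 95,-79, - 21 , - 15,-8, - 9/2, 0,  3/4 , 4 , 81/14 , 36/5,35.77,  49 ]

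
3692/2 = 1846 =1846.00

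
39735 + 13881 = 53616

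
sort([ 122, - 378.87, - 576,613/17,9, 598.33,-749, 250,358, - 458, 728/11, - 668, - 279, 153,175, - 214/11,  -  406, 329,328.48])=[ - 749 ,-668, - 576,-458,-406, -378.87,-279,-214/11, 9, 613/17, 728/11, 122,153, 175,  250, 328.48,  329, 358,598.33 ] 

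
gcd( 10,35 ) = 5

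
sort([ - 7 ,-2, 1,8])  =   [ - 7,  -  2, 1, 8]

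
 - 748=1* ( - 748) 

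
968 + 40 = 1008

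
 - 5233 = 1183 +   -  6416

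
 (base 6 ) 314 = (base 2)1110110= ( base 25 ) 4I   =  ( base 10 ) 118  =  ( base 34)3G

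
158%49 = 11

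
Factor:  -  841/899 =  - 29^1*31^(-1)= - 29/31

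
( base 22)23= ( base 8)57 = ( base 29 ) 1i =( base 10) 47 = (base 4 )233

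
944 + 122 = 1066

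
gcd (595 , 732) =1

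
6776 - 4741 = 2035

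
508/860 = 127/215 = 0.59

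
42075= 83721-41646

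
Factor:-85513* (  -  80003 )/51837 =3^(-1 )*7^1*11^1*37^ ( - 1) * 467^ (-1 )*1039^1*85513^1 = 6841296539/51837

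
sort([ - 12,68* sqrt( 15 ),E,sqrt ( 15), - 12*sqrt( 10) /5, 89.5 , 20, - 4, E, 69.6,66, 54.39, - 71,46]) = [- 71, - 12, - 12 * sqrt( 10) /5, - 4,E,E,sqrt( 15),20, 46, 54.39, 66,  69.6, 89.5,  68*sqrt( 15)]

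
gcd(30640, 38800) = 80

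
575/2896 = 575/2896 = 0.20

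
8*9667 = 77336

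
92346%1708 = 114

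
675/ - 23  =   - 30 + 15/23 = -29.35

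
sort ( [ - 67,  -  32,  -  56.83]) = [  -  67,-56.83, - 32 ]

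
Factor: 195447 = 3^1  *7^1*41^1*227^1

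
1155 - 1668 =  - 513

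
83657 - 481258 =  - 397601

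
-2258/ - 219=2258/219=10.31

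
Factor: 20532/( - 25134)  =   - 2^1*29^1 * 71^( -1)  =  - 58/71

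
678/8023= 6/71  =  0.08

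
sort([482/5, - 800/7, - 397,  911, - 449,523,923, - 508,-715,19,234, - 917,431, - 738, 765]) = [-917,-738, -715, - 508,-449, -397,-800/7,19 , 482/5, 234,431, 523,765,911,923]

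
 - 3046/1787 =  - 2 + 528/1787 = - 1.70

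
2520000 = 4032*625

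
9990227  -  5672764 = 4317463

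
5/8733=5/8733 =0.00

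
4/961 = 4/961 = 0.00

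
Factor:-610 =-2^1*5^1* 61^1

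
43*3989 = 171527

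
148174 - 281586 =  - 133412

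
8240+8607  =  16847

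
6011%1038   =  821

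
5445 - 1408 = 4037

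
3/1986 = 1/662 = 0.00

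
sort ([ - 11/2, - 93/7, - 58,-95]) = [ - 95, - 58,- 93/7 , - 11/2] 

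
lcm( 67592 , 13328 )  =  946288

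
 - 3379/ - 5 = 675 + 4/5  =  675.80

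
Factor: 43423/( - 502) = - 2^( - 1)*173^1 =- 173/2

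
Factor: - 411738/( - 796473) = 2^1 * 3^( - 3)*163^1*421^1*9833^( - 1) = 137246/265491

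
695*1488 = 1034160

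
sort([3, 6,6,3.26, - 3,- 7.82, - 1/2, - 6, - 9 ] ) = [ - 9, - 7.82,-6,-3, - 1/2, 3, 3.26, 6,6]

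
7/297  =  7/297 =0.02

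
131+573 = 704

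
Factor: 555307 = 555307^1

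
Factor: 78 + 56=2^1*67^1 = 134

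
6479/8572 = 6479/8572 = 0.76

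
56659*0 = 0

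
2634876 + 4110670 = 6745546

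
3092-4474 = -1382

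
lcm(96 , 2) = 96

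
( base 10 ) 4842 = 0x12EA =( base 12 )2976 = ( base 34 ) 46E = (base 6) 34230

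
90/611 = 90/611 =0.15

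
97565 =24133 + 73432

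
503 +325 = 828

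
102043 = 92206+9837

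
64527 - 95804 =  - 31277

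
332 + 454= 786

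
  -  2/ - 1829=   2/1829 = 0.00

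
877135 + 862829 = 1739964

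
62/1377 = 62/1377  =  0.05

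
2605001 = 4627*563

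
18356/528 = 4589/132 = 34.77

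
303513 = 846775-543262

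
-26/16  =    -  2 + 3/8=- 1.62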